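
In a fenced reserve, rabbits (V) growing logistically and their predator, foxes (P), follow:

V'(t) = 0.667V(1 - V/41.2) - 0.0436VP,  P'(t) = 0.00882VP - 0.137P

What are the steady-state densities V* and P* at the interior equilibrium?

From dP/dt = 0 with P > 0: 0.00882V* = 0.137, so V* = 15.5.
Substitute into dV/dt = 0: 0.667(1 - 15.5/41.2) = 0.0436P*.
The bracket is 0.623, giving P* = 0.416/0.0436 = 9.53.

V* ≈ 15.5, P* ≈ 9.53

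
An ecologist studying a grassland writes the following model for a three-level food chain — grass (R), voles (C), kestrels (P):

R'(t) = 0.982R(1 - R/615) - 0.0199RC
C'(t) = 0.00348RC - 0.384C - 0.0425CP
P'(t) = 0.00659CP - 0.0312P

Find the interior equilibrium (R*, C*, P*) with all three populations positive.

R* ≈ 556, C* ≈ 4.73, P* ≈ 36.5

From dP/dt = 0: 0.00659C* = 0.0312, so C* = 4.73.
From dR/dt = 0: 0.982(1 - R*/615) = 0.0199·4.73, giving R* = 615·(1 - 0.0959) = 556.
From dC/dt = 0: 0.00348·556 - 0.384 = 0.0425P*, so P* = 1.55/0.0425 = 36.5.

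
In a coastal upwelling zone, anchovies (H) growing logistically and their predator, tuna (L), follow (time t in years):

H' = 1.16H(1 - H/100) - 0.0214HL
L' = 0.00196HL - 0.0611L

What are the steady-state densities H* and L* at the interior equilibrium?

H* ≈ 31.2, L* ≈ 37.3

From dL/dt = 0 with L > 0: 0.00196H* = 0.0611, so H* = 31.2.
Substitute into dH/dt = 0: 1.16(1 - 31.2/100) = 0.0214L*.
The bracket is 0.688, giving L* = 0.798/0.0214 = 37.3.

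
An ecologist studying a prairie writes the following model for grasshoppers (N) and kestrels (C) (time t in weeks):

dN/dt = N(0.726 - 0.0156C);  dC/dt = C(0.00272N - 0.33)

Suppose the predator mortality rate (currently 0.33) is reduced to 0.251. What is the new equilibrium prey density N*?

N* ≈ 92.3

At the interior fixed point, setting dC/dt = 0 with C > 0 fixes N* = (predator death rate)/(NC coefficient) — independent of the other coefficients.
With the change, N* = 0.251/0.00272 = 92.3; it falls from 121.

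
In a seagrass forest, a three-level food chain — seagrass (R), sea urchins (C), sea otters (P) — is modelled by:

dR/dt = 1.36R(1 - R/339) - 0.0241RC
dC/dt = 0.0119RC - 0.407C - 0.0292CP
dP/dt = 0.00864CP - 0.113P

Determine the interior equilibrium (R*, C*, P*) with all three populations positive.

From dP/dt = 0: 0.00864C* = 0.113, so C* = 13.1.
From dR/dt = 0: 1.36(1 - R*/339) = 0.0241·13.1, giving R* = 339·(1 - 0.232) = 260.
From dC/dt = 0: 0.0119·260 - 0.407 = 0.0292P*, so P* = 2.69/0.0292 = 92.2.

R* ≈ 260, C* ≈ 13.1, P* ≈ 92.2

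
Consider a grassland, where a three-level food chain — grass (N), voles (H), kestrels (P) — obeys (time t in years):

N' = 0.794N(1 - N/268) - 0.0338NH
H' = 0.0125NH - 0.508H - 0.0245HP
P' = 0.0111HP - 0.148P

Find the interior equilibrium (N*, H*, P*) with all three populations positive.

N* ≈ 116, H* ≈ 13.3, P* ≈ 38.4

From dP/dt = 0: 0.0111H* = 0.148, so H* = 13.3.
From dN/dt = 0: 0.794(1 - N*/268) = 0.0338·13.3, giving N* = 268·(1 - 0.568) = 116.
From dH/dt = 0: 0.0125·116 - 0.508 = 0.0245P*, so P* = 0.941/0.0245 = 38.4.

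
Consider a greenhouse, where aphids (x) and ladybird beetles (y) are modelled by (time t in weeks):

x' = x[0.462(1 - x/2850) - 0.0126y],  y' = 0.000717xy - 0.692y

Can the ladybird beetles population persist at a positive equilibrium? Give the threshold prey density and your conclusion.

The predator equation gives dy/dt > 0 only when x > 0.692/0.000717 = 965.
Without the predator, x → K = 2850. Since 2850 > 965, the predator can invade and persist.

Threshold x = 965; K > 965, so yes, the predator persists.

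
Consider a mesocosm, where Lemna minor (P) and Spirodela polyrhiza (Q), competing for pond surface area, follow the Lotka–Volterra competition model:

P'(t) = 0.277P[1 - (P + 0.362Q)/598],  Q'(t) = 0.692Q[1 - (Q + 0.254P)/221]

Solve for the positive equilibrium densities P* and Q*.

Setting both brackets to zero gives the nullclines P + 0.362Q = 598 and 0.254P + Q = 221.
Substituting Q = 221 - 0.254P into the first: P(1 - 0.362·0.254) = 598 - 0.362·221.
So P* = 518/0.908 = 570, and then Q* = 221 - 0.254·570 = 76.1.

P* ≈ 570, Q* ≈ 76.1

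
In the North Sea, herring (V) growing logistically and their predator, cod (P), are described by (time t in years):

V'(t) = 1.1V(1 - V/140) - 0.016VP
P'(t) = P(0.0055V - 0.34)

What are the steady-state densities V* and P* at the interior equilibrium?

V* ≈ 61.8, P* ≈ 38.4

From dP/dt = 0 with P > 0: 0.0055V* = 0.34, so V* = 61.8.
Substitute into dV/dt = 0: 1.1(1 - 61.8/140) = 0.016P*.
The bracket is 0.558, giving P* = 0.614/0.016 = 38.4.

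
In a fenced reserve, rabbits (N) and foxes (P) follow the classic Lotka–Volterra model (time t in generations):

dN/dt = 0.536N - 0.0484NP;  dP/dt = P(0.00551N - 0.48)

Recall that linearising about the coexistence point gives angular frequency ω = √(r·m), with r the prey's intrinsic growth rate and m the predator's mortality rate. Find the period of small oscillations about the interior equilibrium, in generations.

Here r = 0.536 and m = 0.48, so r·m = 0.257.
ω = √0.257 = 0.507 per generation, hence T = 2π/ω ≈ 12.4 generations.

T ≈ 12.4 generations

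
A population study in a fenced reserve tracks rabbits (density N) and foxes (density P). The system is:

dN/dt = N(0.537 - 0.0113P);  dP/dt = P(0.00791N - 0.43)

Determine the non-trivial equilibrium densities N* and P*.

N* ≈ 54.4, P* ≈ 47.5

Set dP/dt = 0 with P > 0: 0.00791N - 0.43 = 0, so N* = 0.43/0.00791 = 54.4.
Set dN/dt = 0 with N > 0: 0.537 - 0.0113P = 0, so P* = 0.537/0.0113 = 47.5.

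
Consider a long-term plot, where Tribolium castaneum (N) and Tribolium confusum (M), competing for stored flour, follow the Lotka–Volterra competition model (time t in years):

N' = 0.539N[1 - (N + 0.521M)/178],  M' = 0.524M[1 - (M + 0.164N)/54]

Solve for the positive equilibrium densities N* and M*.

N* ≈ 164, M* ≈ 27.1

Setting both brackets to zero gives the nullclines N + 0.521M = 178 and 0.164N + M = 54.
Substituting M = 54 - 0.164N into the first: N(1 - 0.521·0.164) = 178 - 0.521·54.
So N* = 150/0.915 = 164, and then M* = 54 - 0.164·164 = 27.1.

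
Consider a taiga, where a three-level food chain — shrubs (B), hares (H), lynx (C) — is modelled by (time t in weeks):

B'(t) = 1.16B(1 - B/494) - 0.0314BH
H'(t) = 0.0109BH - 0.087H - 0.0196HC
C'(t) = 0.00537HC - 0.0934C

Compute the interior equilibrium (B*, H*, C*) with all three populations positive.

B* ≈ 261, H* ≈ 17.4, C* ≈ 141

From dC/dt = 0: 0.00537H* = 0.0934, so H* = 17.4.
From dB/dt = 0: 1.16(1 - B*/494) = 0.0314·17.4, giving B* = 494·(1 - 0.471) = 261.
From dH/dt = 0: 0.0109·261 - 0.087 = 0.0196C*, so C* = 2.76/0.0196 = 141.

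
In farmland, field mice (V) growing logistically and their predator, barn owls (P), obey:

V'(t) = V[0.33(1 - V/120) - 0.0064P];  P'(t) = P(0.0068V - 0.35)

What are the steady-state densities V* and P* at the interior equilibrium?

V* ≈ 51.5, P* ≈ 29.4

From dP/dt = 0 with P > 0: 0.0068V* = 0.35, so V* = 51.5.
Substitute into dV/dt = 0: 0.33(1 - 51.5/120) = 0.0064P*.
The bracket is 0.571, giving P* = 0.188/0.0064 = 29.4.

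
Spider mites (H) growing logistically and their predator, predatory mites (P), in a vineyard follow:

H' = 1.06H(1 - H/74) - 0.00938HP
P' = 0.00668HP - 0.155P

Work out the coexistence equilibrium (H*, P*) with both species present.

H* ≈ 23.2, P* ≈ 77.6

From dP/dt = 0 with P > 0: 0.00668H* = 0.155, so H* = 23.2.
Substitute into dH/dt = 0: 1.06(1 - 23.2/74) = 0.00938P*.
The bracket is 0.686, giving P* = 0.728/0.00938 = 77.6.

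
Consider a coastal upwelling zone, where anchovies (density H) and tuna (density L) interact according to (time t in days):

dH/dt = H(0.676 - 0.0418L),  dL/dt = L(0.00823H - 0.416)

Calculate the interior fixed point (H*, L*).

H* ≈ 50.5, L* ≈ 16.2

Set dL/dt = 0 with L > 0: 0.00823H - 0.416 = 0, so H* = 0.416/0.00823 = 50.5.
Set dH/dt = 0 with H > 0: 0.676 - 0.0418L = 0, so L* = 0.676/0.0418 = 16.2.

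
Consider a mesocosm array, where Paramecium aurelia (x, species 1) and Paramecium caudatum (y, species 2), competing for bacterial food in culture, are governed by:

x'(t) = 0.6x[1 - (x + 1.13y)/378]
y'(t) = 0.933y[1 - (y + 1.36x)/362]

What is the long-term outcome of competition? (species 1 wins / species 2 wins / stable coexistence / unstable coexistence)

unstable coexistence (outcome depends on initial conditions)

Compare the nullcline intercepts: K1/α12 = 378/1.13 = 335 < K2 = 362; K2/α21 = 362/1.36 = 266 < K1 = 378.
Since both are reversed, neither can invade when rare; the interior point is a saddle.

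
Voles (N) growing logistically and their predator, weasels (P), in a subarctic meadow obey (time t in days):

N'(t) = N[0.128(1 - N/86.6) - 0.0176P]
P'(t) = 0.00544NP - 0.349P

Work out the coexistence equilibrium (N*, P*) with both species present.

From dP/dt = 0 with P > 0: 0.00544N* = 0.349, so N* = 64.2.
Substitute into dN/dt = 0: 0.128(1 - 64.2/86.6) = 0.0176P*.
The bracket is 0.259, giving P* = 0.0332/0.0176 = 1.88.

N* ≈ 64.2, P* ≈ 1.88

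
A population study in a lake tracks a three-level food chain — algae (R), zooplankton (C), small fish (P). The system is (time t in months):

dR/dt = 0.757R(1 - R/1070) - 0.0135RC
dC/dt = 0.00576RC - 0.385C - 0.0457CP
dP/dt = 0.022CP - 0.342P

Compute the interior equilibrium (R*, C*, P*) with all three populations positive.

R* ≈ 773, C* ≈ 15.5, P* ≈ 89

From dP/dt = 0: 0.022C* = 0.342, so C* = 15.5.
From dR/dt = 0: 0.757(1 - R*/1070) = 0.0135·15.5, giving R* = 1070·(1 - 0.277) = 773.
From dC/dt = 0: 0.00576·773 - 0.385 = 0.0457P*, so P* = 4.07/0.0457 = 89.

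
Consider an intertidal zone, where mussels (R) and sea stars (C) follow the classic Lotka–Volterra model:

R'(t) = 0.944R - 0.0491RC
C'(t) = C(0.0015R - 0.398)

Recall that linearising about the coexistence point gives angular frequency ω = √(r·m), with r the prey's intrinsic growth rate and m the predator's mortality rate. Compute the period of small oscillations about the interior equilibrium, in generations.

Here r = 0.944 and m = 0.398, so r·m = 0.376.
ω = √0.376 = 0.613 per generation, hence T = 2π/ω ≈ 10.3 generations.

T ≈ 10.3 generations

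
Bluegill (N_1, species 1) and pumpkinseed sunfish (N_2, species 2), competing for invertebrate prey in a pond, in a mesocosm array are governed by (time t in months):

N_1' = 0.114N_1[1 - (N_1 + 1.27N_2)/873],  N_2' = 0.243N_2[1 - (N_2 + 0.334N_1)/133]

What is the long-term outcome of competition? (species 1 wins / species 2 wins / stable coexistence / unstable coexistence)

species 1 excludes species 2

Compare the nullcline intercepts: K1/α12 = 873/1.27 = 687 > K2 = 133; K2/α21 = 133/0.334 = 398 < K1 = 873.
Since the inequalities point opposite ways, species 1 can invade but species 2 cannot.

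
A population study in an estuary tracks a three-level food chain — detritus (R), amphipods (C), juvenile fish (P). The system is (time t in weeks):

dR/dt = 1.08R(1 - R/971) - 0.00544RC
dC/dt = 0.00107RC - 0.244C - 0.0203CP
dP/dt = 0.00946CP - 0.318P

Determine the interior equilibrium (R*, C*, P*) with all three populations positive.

R* ≈ 807, C* ≈ 33.6, P* ≈ 30.5

From dP/dt = 0: 0.00946C* = 0.318, so C* = 33.6.
From dR/dt = 0: 1.08(1 - R*/971) = 0.00544·33.6, giving R* = 971·(1 - 0.169) = 807.
From dC/dt = 0: 0.00107·807 - 0.244 = 0.0203P*, so P* = 0.619/0.0203 = 30.5.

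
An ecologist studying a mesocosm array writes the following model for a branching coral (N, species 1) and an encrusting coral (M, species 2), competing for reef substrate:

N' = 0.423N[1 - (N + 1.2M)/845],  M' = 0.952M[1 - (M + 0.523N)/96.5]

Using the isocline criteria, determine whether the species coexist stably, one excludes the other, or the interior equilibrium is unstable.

Compare the nullcline intercepts: K1/α12 = 845/1.2 = 704 > K2 = 96.5; K2/α21 = 96.5/0.523 = 185 < K1 = 845.
Since the inequalities point opposite ways, species 1 can invade but species 2 cannot.

species 1 excludes species 2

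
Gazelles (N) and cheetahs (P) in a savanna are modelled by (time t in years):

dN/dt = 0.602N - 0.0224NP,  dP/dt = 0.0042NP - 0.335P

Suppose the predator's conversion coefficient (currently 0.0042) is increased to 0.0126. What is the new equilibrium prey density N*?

N* ≈ 26.6

At the interior fixed point, setting dP/dt = 0 with P > 0 fixes N* = (predator death rate)/(NP coefficient) — independent of the other coefficients.
With the change, N* = 0.335/0.0126 = 26.6; it falls from 79.8.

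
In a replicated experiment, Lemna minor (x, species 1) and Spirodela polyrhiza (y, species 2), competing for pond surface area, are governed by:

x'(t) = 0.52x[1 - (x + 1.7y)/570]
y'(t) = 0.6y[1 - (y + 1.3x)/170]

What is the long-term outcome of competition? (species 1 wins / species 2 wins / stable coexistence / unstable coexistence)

species 1 excludes species 2

Compare the nullcline intercepts: K1/α12 = 570/1.7 = 335 > K2 = 170; K2/α21 = 170/1.3 = 131 < K1 = 570.
Since the inequalities point opposite ways, species 1 can invade but species 2 cannot.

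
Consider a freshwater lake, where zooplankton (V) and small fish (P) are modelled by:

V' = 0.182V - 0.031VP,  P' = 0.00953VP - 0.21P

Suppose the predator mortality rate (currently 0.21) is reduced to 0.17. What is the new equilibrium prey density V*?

At the interior fixed point, setting dP/dt = 0 with P > 0 fixes V* = (predator death rate)/(VP coefficient) — independent of the other coefficients.
With the change, V* = 0.17/0.00953 = 17.8; it falls from 22.

V* ≈ 17.8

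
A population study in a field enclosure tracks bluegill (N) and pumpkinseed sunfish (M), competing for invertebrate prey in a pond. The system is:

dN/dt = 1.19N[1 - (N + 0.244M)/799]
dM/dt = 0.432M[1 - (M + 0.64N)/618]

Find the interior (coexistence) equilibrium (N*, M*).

Setting both brackets to zero gives the nullclines N + 0.244M = 799 and 0.64N + M = 618.
Substituting M = 618 - 0.64N into the first: N(1 - 0.244·0.64) = 799 - 0.244·618.
So N* = 648/0.844 = 768, and then M* = 618 - 0.64·768 = 126.

N* ≈ 768, M* ≈ 126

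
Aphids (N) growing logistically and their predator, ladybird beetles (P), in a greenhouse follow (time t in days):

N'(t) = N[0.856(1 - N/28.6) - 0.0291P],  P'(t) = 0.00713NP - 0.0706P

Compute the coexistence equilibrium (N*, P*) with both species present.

From dP/dt = 0 with P > 0: 0.00713N* = 0.0706, so N* = 9.9.
Substitute into dN/dt = 0: 0.856(1 - 9.9/28.6) = 0.0291P*.
The bracket is 0.654, giving P* = 0.56/0.0291 = 19.2.

N* ≈ 9.9, P* ≈ 19.2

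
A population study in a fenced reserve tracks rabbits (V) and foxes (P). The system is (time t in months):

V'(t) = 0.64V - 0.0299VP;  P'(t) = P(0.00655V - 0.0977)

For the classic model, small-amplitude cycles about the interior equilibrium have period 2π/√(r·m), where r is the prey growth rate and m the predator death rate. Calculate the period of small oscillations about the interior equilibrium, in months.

Here r = 0.64 and m = 0.0977, so r·m = 0.0625.
ω = √0.0625 = 0.25 per month, hence T = 2π/ω ≈ 25.1 months.

T ≈ 25.1 months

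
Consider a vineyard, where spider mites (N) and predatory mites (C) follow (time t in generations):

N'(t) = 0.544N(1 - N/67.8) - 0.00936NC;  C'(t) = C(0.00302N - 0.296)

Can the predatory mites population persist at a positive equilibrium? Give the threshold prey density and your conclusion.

The predator equation gives dC/dt > 0 only when N > 0.296/0.00302 = 98.
Without the predator, N → K = 67.8. Since 67.8 < 98, the predator cannot invade.

Threshold N = 98; K < 98, so no, the predator goes extinct.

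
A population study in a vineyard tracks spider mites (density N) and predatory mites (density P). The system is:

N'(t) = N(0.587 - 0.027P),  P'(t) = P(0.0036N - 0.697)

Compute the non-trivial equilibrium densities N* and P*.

N* ≈ 194, P* ≈ 21.7

Set dP/dt = 0 with P > 0: 0.0036N - 0.697 = 0, so N* = 0.697/0.0036 = 194.
Set dN/dt = 0 with N > 0: 0.587 - 0.027P = 0, so P* = 0.587/0.027 = 21.7.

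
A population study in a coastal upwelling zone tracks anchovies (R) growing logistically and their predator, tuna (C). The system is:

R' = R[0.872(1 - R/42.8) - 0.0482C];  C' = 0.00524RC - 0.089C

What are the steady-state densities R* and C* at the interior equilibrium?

From dC/dt = 0 with C > 0: 0.00524R* = 0.089, so R* = 17.
Substitute into dR/dt = 0: 0.872(1 - 17/42.8) = 0.0482C*.
The bracket is 0.603, giving C* = 0.526/0.0482 = 10.9.

R* ≈ 17, C* ≈ 10.9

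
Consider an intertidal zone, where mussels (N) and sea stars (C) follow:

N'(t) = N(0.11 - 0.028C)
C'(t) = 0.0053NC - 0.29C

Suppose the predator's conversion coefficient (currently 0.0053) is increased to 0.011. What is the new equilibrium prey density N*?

At the interior fixed point, setting dC/dt = 0 with C > 0 fixes N* = (predator death rate)/(NC coefficient) — independent of the other coefficients.
With the change, N* = 0.29/0.011 = 26.4; it falls from 54.7.

N* ≈ 26.4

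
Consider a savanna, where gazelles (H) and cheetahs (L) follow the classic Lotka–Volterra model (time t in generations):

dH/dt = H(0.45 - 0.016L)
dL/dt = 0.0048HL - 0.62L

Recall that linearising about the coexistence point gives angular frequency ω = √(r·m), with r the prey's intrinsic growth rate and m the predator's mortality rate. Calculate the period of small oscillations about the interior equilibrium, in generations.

T ≈ 11.9 generations

Here r = 0.45 and m = 0.62, so r·m = 0.279.
ω = √0.279 = 0.528 per generation, hence T = 2π/ω ≈ 11.9 generations.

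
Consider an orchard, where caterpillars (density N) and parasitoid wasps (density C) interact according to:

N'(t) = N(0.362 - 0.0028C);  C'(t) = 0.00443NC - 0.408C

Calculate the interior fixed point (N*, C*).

N* ≈ 92.1, C* ≈ 129

Set dC/dt = 0 with C > 0: 0.00443N - 0.408 = 0, so N* = 0.408/0.00443 = 92.1.
Set dN/dt = 0 with N > 0: 0.362 - 0.0028C = 0, so C* = 0.362/0.0028 = 129.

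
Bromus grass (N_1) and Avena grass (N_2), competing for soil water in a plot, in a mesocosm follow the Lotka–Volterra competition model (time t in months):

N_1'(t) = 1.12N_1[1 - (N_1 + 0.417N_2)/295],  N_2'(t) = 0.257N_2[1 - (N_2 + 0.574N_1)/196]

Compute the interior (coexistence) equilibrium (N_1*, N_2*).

N_1* ≈ 280, N_2* ≈ 35.1

Setting both brackets to zero gives the nullclines N_1 + 0.417N_2 = 295 and 0.574N_1 + N_2 = 196.
Substituting N_2 = 196 - 0.574N_1 into the first: N_1(1 - 0.417·0.574) = 295 - 0.417·196.
So N_1* = 213/0.761 = 280, and then N_2* = 196 - 0.574·280 = 35.1.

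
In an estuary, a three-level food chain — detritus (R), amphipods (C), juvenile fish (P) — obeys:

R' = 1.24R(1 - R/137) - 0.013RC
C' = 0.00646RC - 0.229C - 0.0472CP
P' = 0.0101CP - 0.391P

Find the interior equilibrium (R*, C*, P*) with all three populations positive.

R* ≈ 81.4, C* ≈ 38.7, P* ≈ 6.29

From dP/dt = 0: 0.0101C* = 0.391, so C* = 38.7.
From dR/dt = 0: 1.24(1 - R*/137) = 0.013·38.7, giving R* = 137·(1 - 0.406) = 81.4.
From dC/dt = 0: 0.00646·81.4 - 0.229 = 0.0472P*, so P* = 0.297/0.0472 = 6.29.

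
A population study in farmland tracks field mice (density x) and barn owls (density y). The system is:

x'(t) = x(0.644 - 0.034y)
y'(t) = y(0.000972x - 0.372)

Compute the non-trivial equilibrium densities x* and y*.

Set dy/dt = 0 with y > 0: 0.000972x - 0.372 = 0, so x* = 0.372/0.000972 = 383.
Set dx/dt = 0 with x > 0: 0.644 - 0.034y = 0, so y* = 0.644/0.034 = 18.9.

x* ≈ 383, y* ≈ 18.9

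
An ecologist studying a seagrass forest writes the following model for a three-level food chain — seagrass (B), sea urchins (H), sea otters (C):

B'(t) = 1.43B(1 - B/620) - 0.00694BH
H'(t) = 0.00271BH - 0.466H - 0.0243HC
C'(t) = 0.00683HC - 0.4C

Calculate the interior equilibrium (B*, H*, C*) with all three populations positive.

From dC/dt = 0: 0.00683H* = 0.4, so H* = 58.6.
From dB/dt = 0: 1.43(1 - B*/620) = 0.00694·58.6, giving B* = 620·(1 - 0.284) = 444.
From dH/dt = 0: 0.00271·444 - 0.466 = 0.0243C*, so C* = 0.737/0.0243 = 30.3.

B* ≈ 444, H* ≈ 58.6, C* ≈ 30.3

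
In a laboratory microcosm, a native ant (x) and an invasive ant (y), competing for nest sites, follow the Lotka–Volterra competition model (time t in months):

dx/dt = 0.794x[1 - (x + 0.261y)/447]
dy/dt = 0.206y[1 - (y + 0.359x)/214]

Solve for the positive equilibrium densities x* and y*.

Setting both brackets to zero gives the nullclines x + 0.261y = 447 and 0.359x + y = 214.
Substituting y = 214 - 0.359x into the first: x(1 - 0.261·0.359) = 447 - 0.261·214.
So x* = 391/0.906 = 432, and then y* = 214 - 0.359·432 = 59.1.

x* ≈ 432, y* ≈ 59.1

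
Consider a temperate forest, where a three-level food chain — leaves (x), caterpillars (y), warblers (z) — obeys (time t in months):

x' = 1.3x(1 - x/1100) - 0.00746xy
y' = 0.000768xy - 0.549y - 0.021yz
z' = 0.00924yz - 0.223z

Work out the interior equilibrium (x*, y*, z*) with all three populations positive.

x* ≈ 948, y* ≈ 24.1, z* ≈ 8.51

From dz/dt = 0: 0.00924y* = 0.223, so y* = 24.1.
From dx/dt = 0: 1.3(1 - x*/1100) = 0.00746·24.1, giving x* = 1100·(1 - 0.138) = 948.
From dy/dt = 0: 0.000768·948 - 0.549 = 0.021z*, so z* = 0.179/0.021 = 8.51.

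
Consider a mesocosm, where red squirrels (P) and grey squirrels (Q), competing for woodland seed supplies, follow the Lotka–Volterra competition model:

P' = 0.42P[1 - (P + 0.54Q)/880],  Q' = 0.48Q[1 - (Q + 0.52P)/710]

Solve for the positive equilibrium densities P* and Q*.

Setting both brackets to zero gives the nullclines P + 0.54Q = 880 and 0.52P + Q = 710.
Substituting Q = 710 - 0.52P into the first: P(1 - 0.54·0.52) = 880 - 0.54·710.
So P* = 497/0.719 = 690, and then Q* = 710 - 0.52·690 = 351.

P* ≈ 690, Q* ≈ 351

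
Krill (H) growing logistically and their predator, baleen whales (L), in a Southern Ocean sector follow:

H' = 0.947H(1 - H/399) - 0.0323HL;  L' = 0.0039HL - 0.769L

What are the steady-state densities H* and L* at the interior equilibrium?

From dL/dt = 0 with L > 0: 0.0039H* = 0.769, so H* = 197.
Substitute into dH/dt = 0: 0.947(1 - 197/399) = 0.0323L*.
The bracket is 0.506, giving L* = 0.479/0.0323 = 14.8.

H* ≈ 197, L* ≈ 14.8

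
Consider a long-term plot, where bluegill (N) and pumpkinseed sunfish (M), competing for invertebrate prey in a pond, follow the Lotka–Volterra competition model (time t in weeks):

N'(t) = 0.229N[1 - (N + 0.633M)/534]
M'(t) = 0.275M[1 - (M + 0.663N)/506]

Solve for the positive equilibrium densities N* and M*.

N* ≈ 368, M* ≈ 262

Setting both brackets to zero gives the nullclines N + 0.633M = 534 and 0.663N + M = 506.
Substituting M = 506 - 0.663N into the first: N(1 - 0.633·0.663) = 534 - 0.633·506.
So N* = 214/0.58 = 368, and then M* = 506 - 0.663·368 = 262.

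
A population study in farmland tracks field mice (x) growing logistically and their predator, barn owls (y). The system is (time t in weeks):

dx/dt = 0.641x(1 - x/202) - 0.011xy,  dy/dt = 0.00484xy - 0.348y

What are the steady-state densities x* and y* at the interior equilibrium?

From dy/dt = 0 with y > 0: 0.00484x* = 0.348, so x* = 71.9.
Substitute into dx/dt = 0: 0.641(1 - 71.9/202) = 0.011y*.
The bracket is 0.644, giving y* = 0.413/0.011 = 37.5.

x* ≈ 71.9, y* ≈ 37.5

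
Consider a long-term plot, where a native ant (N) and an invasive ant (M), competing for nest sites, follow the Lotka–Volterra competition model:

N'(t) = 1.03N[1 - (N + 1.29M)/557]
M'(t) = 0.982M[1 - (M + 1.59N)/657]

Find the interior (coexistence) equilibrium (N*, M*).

Setting both brackets to zero gives the nullclines N + 1.29M = 557 and 1.59N + M = 657.
Substituting M = 657 - 1.59N into the first: N(1 - 1.29·1.59) = 557 - 1.29·657.
So N* = -291/-1.05 = 276, and then M* = 657 - 1.59·276 = 218.

N* ≈ 276, M* ≈ 218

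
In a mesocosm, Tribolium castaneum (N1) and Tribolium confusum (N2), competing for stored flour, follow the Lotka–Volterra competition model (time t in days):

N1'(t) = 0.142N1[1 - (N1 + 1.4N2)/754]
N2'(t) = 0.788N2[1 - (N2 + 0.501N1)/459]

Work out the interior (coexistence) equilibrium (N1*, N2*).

N1* ≈ 373, N2* ≈ 272

Setting both brackets to zero gives the nullclines N1 + 1.4N2 = 754 and 0.501N1 + N2 = 459.
Substituting N2 = 459 - 0.501N1 into the first: N1(1 - 1.4·0.501) = 754 - 1.4·459.
So N1* = 111/0.299 = 373, and then N2* = 459 - 0.501·373 = 272.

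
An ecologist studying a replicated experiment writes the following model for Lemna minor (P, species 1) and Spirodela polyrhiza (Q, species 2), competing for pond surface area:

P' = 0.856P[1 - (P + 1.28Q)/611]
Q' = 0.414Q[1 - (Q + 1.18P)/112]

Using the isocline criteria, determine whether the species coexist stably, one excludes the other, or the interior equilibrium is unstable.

Compare the nullcline intercepts: K1/α12 = 611/1.28 = 477 > K2 = 112; K2/α21 = 112/1.18 = 94.9 < K1 = 611.
Since the inequalities point opposite ways, species 1 can invade but species 2 cannot.

species 1 excludes species 2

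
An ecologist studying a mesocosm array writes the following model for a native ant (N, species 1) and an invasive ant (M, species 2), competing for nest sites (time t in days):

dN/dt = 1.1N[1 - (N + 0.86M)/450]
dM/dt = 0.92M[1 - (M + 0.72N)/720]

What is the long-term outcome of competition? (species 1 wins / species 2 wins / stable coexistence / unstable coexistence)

species 2 excludes species 1

Compare the nullcline intercepts: K1/α12 = 450/0.86 = 523 < K2 = 720; K2/α21 = 720/0.72 = 1000 > K1 = 450.
Since the inequalities point opposite ways, species 2 can invade but species 1 cannot.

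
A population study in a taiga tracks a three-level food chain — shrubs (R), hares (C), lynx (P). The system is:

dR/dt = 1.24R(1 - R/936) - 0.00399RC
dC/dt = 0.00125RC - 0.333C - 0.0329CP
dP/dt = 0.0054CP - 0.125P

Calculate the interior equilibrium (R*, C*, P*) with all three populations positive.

R* ≈ 866, C* ≈ 23.1, P* ≈ 22.8

From dP/dt = 0: 0.0054C* = 0.125, so C* = 23.1.
From dR/dt = 0: 1.24(1 - R*/936) = 0.00399·23.1, giving R* = 936·(1 - 0.0745) = 866.
From dC/dt = 0: 0.00125·866 - 0.333 = 0.0329P*, so P* = 0.75/0.0329 = 22.8.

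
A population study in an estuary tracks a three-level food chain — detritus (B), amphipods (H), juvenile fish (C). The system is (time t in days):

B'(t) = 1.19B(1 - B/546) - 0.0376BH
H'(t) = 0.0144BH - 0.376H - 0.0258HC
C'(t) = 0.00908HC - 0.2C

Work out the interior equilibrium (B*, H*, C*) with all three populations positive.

From dC/dt = 0: 0.00908H* = 0.2, so H* = 22.
From dB/dt = 0: 1.19(1 - B*/546) = 0.0376·22, giving B* = 546·(1 - 0.696) = 166.
From dH/dt = 0: 0.0144·166 - 0.376 = 0.0258C*, so C* = 2.01/0.0258 = 78.1.

B* ≈ 166, H* ≈ 22, C* ≈ 78.1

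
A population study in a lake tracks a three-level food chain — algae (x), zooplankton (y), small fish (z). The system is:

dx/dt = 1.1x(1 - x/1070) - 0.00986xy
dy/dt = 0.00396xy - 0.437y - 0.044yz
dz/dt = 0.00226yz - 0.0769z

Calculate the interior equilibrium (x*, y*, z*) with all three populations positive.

From dz/dt = 0: 0.00226y* = 0.0769, so y* = 34.
From dx/dt = 0: 1.1(1 - x*/1070) = 0.00986·34, giving x* = 1070·(1 - 0.305) = 744.
From dy/dt = 0: 0.00396·744 - 0.437 = 0.044z*, so z* = 2.51/0.044 = 57.

x* ≈ 744, y* ≈ 34, z* ≈ 57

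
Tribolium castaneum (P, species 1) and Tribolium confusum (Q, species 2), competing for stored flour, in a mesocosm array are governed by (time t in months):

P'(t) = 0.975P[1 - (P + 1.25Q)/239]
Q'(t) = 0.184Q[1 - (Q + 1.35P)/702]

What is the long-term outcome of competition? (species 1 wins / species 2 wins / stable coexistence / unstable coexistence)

Compare the nullcline intercepts: K1/α12 = 239/1.25 = 191 < K2 = 702; K2/α21 = 702/1.35 = 520 > K1 = 239.
Since the inequalities point opposite ways, species 2 can invade but species 1 cannot.

species 2 excludes species 1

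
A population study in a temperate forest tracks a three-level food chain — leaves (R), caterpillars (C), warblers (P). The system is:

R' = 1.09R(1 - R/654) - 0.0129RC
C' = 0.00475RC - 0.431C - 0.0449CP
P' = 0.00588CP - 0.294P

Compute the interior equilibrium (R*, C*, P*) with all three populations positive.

R* ≈ 267, C* ≈ 50, P* ≈ 18.6

From dP/dt = 0: 0.00588C* = 0.294, so C* = 50.
From dR/dt = 0: 1.09(1 - R*/654) = 0.0129·50, giving R* = 654·(1 - 0.592) = 267.
From dC/dt = 0: 0.00475·267 - 0.431 = 0.0449P*, so P* = 0.837/0.0449 = 18.6.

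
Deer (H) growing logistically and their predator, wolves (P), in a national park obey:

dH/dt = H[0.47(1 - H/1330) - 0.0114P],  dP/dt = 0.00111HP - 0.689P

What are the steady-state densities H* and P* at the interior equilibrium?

From dP/dt = 0 with P > 0: 0.00111H* = 0.689, so H* = 621.
Substitute into dH/dt = 0: 0.47(1 - 621/1330) = 0.0114P*.
The bracket is 0.533, giving P* = 0.251/0.0114 = 22.

H* ≈ 621, P* ≈ 22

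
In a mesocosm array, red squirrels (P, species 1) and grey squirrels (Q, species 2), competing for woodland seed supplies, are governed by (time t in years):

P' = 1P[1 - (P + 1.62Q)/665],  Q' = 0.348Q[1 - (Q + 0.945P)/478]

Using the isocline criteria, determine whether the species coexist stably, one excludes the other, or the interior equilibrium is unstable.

Compare the nullcline intercepts: K1/α12 = 665/1.62 = 410 < K2 = 478; K2/α21 = 478/0.945 = 506 < K1 = 665.
Since both are reversed, neither can invade when rare; the interior point is a saddle.

unstable coexistence (outcome depends on initial conditions)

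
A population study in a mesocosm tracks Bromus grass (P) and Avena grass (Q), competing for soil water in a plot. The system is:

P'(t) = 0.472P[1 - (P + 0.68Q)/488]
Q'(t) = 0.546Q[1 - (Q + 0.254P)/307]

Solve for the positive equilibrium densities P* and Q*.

P* ≈ 338, Q* ≈ 221

Setting both brackets to zero gives the nullclines P + 0.68Q = 488 and 0.254P + Q = 307.
Substituting Q = 307 - 0.254P into the first: P(1 - 0.68·0.254) = 488 - 0.68·307.
So P* = 279/0.827 = 338, and then Q* = 307 - 0.254·338 = 221.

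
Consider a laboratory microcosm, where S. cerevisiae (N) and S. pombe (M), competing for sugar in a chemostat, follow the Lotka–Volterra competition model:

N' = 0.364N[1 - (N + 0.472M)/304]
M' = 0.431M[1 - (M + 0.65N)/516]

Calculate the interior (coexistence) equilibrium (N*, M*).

Setting both brackets to zero gives the nullclines N + 0.472M = 304 and 0.65N + M = 516.
Substituting M = 516 - 0.65N into the first: N(1 - 0.472·0.65) = 304 - 0.472·516.
So N* = 60.4/0.693 = 87.2, and then M* = 516 - 0.65·87.2 = 459.

N* ≈ 87.2, M* ≈ 459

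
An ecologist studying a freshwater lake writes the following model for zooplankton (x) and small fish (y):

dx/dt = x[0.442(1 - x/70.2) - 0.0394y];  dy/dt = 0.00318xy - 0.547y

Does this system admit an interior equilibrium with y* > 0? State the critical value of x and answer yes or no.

The predator equation gives dy/dt > 0 only when x > 0.547/0.00318 = 172.
Without the predator, x → K = 70.2. Since 70.2 < 172, the predator cannot invade.

Threshold x = 172; K < 172, so no, the predator goes extinct.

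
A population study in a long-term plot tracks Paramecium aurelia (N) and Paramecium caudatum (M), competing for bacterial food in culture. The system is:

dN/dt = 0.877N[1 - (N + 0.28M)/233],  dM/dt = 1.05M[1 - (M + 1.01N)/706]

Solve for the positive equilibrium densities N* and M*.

N* ≈ 49.2, M* ≈ 656

Setting both brackets to zero gives the nullclines N + 0.28M = 233 and 1.01N + M = 706.
Substituting M = 706 - 1.01N into the first: N(1 - 0.28·1.01) = 233 - 0.28·706.
So N* = 35.3/0.717 = 49.2, and then M* = 706 - 1.01·49.2 = 656.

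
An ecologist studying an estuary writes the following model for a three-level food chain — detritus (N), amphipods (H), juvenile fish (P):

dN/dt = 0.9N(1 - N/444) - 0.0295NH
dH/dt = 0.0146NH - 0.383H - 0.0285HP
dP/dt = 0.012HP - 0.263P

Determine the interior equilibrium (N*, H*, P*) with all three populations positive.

From dP/dt = 0: 0.012H* = 0.263, so H* = 21.9.
From dN/dt = 0: 0.9(1 - N*/444) = 0.0295·21.9, giving N* = 444·(1 - 0.718) = 125.
From dH/dt = 0: 0.0146·125 - 0.383 = 0.0285P*, so P* = 1.44/0.0285 = 50.6.

N* ≈ 125, H* ≈ 21.9, P* ≈ 50.6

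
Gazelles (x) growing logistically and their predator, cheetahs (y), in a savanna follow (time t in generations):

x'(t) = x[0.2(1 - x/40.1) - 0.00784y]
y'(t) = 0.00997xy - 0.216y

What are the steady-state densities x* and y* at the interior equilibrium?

x* ≈ 21.7, y* ≈ 11.7

From dy/dt = 0 with y > 0: 0.00997x* = 0.216, so x* = 21.7.
Substitute into dx/dt = 0: 0.2(1 - 21.7/40.1) = 0.00784y*.
The bracket is 0.46, giving y* = 0.0919/0.00784 = 11.7.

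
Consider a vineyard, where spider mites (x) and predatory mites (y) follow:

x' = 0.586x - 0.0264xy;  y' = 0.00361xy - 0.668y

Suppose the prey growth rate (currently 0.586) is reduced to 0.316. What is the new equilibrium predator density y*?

At the interior fixed point, setting dx/dt = 0 with x > 0 fixes y* = (prey growth rate)/(xy coefficient) — independent of the other coefficients.
With the change, y* = 0.316/0.0264 = 12; it falls from 22.2.

y* ≈ 12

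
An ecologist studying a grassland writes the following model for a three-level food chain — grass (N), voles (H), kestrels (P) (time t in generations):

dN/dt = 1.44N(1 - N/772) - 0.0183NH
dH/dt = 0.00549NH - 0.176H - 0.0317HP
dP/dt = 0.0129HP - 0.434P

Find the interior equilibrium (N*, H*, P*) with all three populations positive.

N* ≈ 442, H* ≈ 33.6, P* ≈ 71

From dP/dt = 0: 0.0129H* = 0.434, so H* = 33.6.
From dN/dt = 0: 1.44(1 - N*/772) = 0.0183·33.6, giving N* = 772·(1 - 0.428) = 442.
From dH/dt = 0: 0.00549·442 - 0.176 = 0.0317P*, so P* = 2.25/0.0317 = 71.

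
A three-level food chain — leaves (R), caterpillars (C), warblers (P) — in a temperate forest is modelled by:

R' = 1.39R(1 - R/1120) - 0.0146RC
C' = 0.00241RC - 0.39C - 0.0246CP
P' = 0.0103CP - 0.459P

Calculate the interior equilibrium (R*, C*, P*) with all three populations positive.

R* ≈ 596, C* ≈ 44.6, P* ≈ 42.5

From dP/dt = 0: 0.0103C* = 0.459, so C* = 44.6.
From dR/dt = 0: 1.39(1 - R*/1120) = 0.0146·44.6, giving R* = 1120·(1 - 0.468) = 596.
From dC/dt = 0: 0.00241·596 - 0.39 = 0.0246P*, so P* = 1.05/0.0246 = 42.5.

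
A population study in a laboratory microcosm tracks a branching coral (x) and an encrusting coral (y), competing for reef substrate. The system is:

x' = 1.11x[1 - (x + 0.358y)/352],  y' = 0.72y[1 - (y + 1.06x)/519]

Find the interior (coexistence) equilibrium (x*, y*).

Setting both brackets to zero gives the nullclines x + 0.358y = 352 and 1.06x + y = 519.
Substituting y = 519 - 1.06x into the first: x(1 - 0.358·1.06) = 352 - 0.358·519.
So x* = 166/0.621 = 268, and then y* = 519 - 1.06·268 = 235.

x* ≈ 268, y* ≈ 235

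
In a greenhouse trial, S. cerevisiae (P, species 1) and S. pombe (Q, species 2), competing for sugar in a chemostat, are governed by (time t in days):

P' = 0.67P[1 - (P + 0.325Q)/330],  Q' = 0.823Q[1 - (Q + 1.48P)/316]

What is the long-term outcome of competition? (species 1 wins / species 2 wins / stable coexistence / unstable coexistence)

Compare the nullcline intercepts: K1/α12 = 330/0.325 = 1020 > K2 = 316; K2/α21 = 316/1.48 = 214 < K1 = 330.
Since the inequalities point opposite ways, species 1 can invade but species 2 cannot.

species 1 excludes species 2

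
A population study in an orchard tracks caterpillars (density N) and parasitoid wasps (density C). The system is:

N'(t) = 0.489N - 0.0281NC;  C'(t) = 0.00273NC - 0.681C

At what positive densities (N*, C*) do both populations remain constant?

Set dC/dt = 0 with C > 0: 0.00273N - 0.681 = 0, so N* = 0.681/0.00273 = 249.
Set dN/dt = 0 with N > 0: 0.489 - 0.0281C = 0, so C* = 0.489/0.0281 = 17.4.

N* ≈ 249, C* ≈ 17.4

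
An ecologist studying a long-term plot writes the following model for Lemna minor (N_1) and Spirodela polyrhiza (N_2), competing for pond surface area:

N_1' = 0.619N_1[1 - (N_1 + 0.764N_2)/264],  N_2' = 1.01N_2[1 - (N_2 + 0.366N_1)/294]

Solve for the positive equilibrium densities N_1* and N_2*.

N_1* ≈ 54.7, N_2* ≈ 274

Setting both brackets to zero gives the nullclines N_1 + 0.764N_2 = 264 and 0.366N_1 + N_2 = 294.
Substituting N_2 = 294 - 0.366N_1 into the first: N_1(1 - 0.764·0.366) = 264 - 0.764·294.
So N_1* = 39.4/0.72 = 54.7, and then N_2* = 294 - 0.366·54.7 = 274.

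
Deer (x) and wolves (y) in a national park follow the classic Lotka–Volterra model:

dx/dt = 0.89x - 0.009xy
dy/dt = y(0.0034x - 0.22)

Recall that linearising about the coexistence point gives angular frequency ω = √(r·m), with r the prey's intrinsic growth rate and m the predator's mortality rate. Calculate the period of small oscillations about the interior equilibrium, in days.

T ≈ 14.2 days

Here r = 0.89 and m = 0.22, so r·m = 0.196.
ω = √0.196 = 0.442 per day, hence T = 2π/ω ≈ 14.2 days.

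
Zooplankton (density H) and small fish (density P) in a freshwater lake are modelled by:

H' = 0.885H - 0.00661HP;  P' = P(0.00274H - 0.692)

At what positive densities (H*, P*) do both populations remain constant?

H* ≈ 253, P* ≈ 134

Set dP/dt = 0 with P > 0: 0.00274H - 0.692 = 0, so H* = 0.692/0.00274 = 253.
Set dH/dt = 0 with H > 0: 0.885 - 0.00661P = 0, so P* = 0.885/0.00661 = 134.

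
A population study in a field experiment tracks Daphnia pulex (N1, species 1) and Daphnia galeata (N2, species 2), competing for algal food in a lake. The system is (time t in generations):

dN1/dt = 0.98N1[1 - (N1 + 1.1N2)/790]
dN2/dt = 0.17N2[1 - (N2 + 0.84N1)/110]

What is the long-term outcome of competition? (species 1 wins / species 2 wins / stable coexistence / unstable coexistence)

species 1 excludes species 2

Compare the nullcline intercepts: K1/α12 = 790/1.1 = 718 > K2 = 110; K2/α21 = 110/0.84 = 131 < K1 = 790.
Since the inequalities point opposite ways, species 1 can invade but species 2 cannot.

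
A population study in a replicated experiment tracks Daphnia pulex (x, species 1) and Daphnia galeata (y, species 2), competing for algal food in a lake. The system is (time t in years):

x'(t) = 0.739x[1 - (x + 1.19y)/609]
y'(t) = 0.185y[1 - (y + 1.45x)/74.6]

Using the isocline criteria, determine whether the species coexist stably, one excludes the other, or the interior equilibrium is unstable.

species 1 excludes species 2

Compare the nullcline intercepts: K1/α12 = 609/1.19 = 512 > K2 = 74.6; K2/α21 = 74.6/1.45 = 51.4 < K1 = 609.
Since the inequalities point opposite ways, species 1 can invade but species 2 cannot.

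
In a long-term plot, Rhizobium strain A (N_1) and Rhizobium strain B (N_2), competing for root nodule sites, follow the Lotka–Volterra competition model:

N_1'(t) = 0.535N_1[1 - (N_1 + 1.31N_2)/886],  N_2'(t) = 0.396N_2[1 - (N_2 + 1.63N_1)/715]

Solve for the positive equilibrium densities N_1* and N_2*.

N_1* ≈ 44.6, N_2* ≈ 642

Setting both brackets to zero gives the nullclines N_1 + 1.31N_2 = 886 and 1.63N_1 + N_2 = 715.
Substituting N_2 = 715 - 1.63N_1 into the first: N_1(1 - 1.31·1.63) = 886 - 1.31·715.
So N_1* = -50.7/-1.14 = 44.6, and then N_2* = 715 - 1.63·44.6 = 642.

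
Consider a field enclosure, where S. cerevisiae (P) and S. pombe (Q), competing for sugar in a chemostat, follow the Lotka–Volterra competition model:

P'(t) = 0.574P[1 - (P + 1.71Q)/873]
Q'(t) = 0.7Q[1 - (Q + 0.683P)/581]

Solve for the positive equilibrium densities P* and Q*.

Setting both brackets to zero gives the nullclines P + 1.71Q = 873 and 0.683P + Q = 581.
Substituting Q = 581 - 0.683P into the first: P(1 - 1.71·0.683) = 873 - 1.71·581.
So P* = -121/-0.168 = 718, and then Q* = 581 - 0.683·718 = 90.9.

P* ≈ 718, Q* ≈ 90.9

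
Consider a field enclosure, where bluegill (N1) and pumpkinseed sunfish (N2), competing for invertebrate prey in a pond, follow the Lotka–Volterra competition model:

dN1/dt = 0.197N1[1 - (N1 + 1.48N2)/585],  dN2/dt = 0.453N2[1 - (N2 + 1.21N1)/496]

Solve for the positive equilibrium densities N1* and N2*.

Setting both brackets to zero gives the nullclines N1 + 1.48N2 = 585 and 1.21N1 + N2 = 496.
Substituting N2 = 496 - 1.21N1 into the first: N1(1 - 1.48·1.21) = 585 - 1.48·496.
So N1* = -149/-0.791 = 189, and then N2* = 496 - 1.21·189 = 268.

N1* ≈ 189, N2* ≈ 268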